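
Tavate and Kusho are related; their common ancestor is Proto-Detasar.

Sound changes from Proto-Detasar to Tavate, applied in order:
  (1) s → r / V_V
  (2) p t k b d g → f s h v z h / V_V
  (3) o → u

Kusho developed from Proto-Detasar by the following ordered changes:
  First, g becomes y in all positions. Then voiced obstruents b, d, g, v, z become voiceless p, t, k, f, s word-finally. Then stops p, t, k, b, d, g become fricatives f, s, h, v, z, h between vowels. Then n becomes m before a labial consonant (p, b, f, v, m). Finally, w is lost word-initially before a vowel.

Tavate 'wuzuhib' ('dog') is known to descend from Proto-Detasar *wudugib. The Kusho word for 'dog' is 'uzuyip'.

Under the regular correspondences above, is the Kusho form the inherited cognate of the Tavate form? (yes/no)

Derive the expected Kusho reflex of *wudugib:
Kusho: *wudugib
  wudugib → wuduyib   [unconditioned shift]
  wuduyib → wuduyip   [final devoicing]
  wuduyip → wuzuyip   [intervocalic lenition]
  wuzuyip (rule 4 does not apply)
  wuzuyip → uzuyip   [glide loss]
  giving Kusho uzuyip.
Kusho 'uzuyip' matches the regular reflex exactly, so the pair is cognate.

yes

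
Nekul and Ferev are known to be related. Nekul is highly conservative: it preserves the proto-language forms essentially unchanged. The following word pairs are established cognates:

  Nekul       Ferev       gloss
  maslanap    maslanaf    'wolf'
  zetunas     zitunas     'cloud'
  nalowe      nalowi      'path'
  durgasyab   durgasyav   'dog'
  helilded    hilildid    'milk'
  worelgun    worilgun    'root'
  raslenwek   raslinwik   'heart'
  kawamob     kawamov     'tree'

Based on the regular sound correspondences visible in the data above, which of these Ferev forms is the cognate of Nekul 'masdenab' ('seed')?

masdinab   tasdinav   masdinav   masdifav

masdinav

raslenwek ~ raslinwik — Nekul e corresponds to Ferev i after a consonant, before a nasal.
durgasyab ~ durgasyav, kawamob ~ kawamov — Nekul b corresponds to Ferev v word-finally.
Applying these to Nekul 'masdenab':
  masdenab → masdinab   (e→i after a consonant, before a nasal)
  masdinab → masdinav   (b→v word-finally)
So the Ferev cognate is 'masdinav'.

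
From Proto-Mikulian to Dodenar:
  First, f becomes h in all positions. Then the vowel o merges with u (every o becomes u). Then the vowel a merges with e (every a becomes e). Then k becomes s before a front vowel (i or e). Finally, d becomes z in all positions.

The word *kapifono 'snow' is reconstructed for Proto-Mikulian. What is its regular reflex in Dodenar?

sepihunu

Dodenar: start from *kapifono.
  rule 1 (unconditioned shift): kapifono → kapihono
  rule 2 (vowel merger): kapihono → kapihunu
  rule 3 (vowel merger): kapihunu → kepihunu
  rule 4 (palatalisation): kepihunu → sepihunu
  rule 5: no change — sepihunu
  ⇒ Dodenar sepihunu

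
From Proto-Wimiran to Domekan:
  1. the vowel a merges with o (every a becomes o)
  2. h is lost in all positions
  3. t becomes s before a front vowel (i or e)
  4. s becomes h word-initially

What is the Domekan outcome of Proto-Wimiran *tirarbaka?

hirorboko

Domekan: *tirarbaka
  tirarbaka → tirorboko   [vowel merger]
  tirorboko (rule 2 does not apply)
  tirorboko → sirorboko   [palatalisation]
  sirorboko → hirorboko   [debuccalisation]
  giving Domekan hirorboko.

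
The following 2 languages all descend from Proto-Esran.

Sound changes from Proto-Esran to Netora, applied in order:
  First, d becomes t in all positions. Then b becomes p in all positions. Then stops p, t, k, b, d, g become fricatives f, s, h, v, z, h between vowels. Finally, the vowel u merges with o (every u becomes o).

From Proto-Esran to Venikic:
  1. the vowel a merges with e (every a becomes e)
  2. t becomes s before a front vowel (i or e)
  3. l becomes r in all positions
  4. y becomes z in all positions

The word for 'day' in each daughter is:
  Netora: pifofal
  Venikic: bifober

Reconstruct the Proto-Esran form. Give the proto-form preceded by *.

*bifobal

Position 6: Netora has a, Venikic has e. Netora preserves a here (none of its changes turn any other segment into a), so the proto-segment is *a.
Position 1: Netora has p, Venikic has b. Venikic preserves b here (none of its changes turn any other segment into b), so the proto-segment is *b.
Position 5: Netora has f, Venikic has b. Venikic preserves b here (none of its changes turn any other segment into b), so the proto-segment is *b.
Verify the candidate proto-form against each daughter:
Netora: *bifobal
  bifobal (rule 1 does not apply)
  bifobal → pifopal   [unconditioned shift]
  pifopal → pifofal   [intervocalic lenition]
  pifofal (rule 4 does not apply)
  giving Netora pifofal.
Venikic: *bifobal
  bifobal → bifobel   [vowel merger]
  bifobel (rule 2 does not apply)
  bifobel → bifober   [unconditioned shift]
  bifober (rule 4 does not apply)
  giving Venikic bifober.
*bifobal is the unique common source.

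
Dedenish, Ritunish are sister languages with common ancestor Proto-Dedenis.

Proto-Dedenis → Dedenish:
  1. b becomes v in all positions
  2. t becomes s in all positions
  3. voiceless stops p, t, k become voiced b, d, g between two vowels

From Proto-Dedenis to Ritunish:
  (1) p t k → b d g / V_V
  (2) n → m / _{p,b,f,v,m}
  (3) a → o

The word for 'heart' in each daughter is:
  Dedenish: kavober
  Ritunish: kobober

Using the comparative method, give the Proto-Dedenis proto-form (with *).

Position 3: Dedenish has v, Ritunish has b. Taking the neighbouring segments as reconstructed: Dedenish v could go back to *b or *v; Ritunish b could go back to *p or *b — the one source consistent with every daughter is *b.
Position 5: Dedenish has b, Ritunish has b. In Dedenish, b can only continue *p, so the proto-segment is *p.
Position 2: Dedenish has a, Ritunish has o. Dedenish preserves a here (none of its changes turn any other segment into a), so the proto-segment is *a.
Continuing position by position gives *kaboper; check it forward:
Dedenish: start from *kaboper.
  rule 1 (unconditioned shift): kaboper → kavoper
  rule 2: no change — kavoper
  rule 3 (intervocalic voicing): kavoper → kavober
  ⇒ Dedenish kavober
Ritunish: *kaboper
  kaboper → kabober   [intervocalic voicing]
  kabober (rule 2 does not apply)
  kabober → kobober   [vowel merger]
  giving Ritunish kobober.
*kaboper is the unique common source.

*kaboper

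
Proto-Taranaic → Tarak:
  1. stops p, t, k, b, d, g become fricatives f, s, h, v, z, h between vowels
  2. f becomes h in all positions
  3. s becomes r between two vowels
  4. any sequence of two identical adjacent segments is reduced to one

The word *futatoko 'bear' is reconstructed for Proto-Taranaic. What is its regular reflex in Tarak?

Tarak: *futatoko
  futatoko → fusasoho   [intervocalic lenition]
  fusasoho → husasoho   [unconditioned shift]
  husasoho → huraroho   [rhotacism]
  huraroho (rule 4 does not apply)
  giving Tarak huraroho.

huraroho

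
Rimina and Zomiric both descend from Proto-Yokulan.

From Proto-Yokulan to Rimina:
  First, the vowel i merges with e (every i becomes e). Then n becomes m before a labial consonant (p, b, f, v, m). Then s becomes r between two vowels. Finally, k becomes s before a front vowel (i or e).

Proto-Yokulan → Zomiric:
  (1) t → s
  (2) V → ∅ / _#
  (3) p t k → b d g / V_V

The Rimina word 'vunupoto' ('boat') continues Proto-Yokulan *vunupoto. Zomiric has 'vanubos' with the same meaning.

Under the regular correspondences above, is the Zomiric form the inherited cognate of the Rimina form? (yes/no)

no

Derive the expected Zomiric reflex of *vunupoto:
Zomiric: *vunupoto > vunuposo > vunupos > vunubos  (by unconditioned shift, apocope, intervocalic voicing)
The regular Zomiric reflex would be 'vunubos', but the attested form is 'vanubos'. The correspondence is irregular, so they are not cognates (the Zomiric form has a different source).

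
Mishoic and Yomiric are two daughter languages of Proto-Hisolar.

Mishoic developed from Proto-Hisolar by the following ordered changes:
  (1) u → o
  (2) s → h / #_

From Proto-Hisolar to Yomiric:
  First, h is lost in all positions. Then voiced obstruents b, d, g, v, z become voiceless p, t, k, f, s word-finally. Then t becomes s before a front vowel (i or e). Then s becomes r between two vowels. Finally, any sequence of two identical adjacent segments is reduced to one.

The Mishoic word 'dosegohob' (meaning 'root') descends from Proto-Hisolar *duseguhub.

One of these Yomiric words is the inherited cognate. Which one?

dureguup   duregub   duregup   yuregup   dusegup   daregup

duregup

Yomiric: *duseguhub > duseguub > duseguup > dureguup > duregup  (by h-loss, final devoicing, rhotacism, degemination)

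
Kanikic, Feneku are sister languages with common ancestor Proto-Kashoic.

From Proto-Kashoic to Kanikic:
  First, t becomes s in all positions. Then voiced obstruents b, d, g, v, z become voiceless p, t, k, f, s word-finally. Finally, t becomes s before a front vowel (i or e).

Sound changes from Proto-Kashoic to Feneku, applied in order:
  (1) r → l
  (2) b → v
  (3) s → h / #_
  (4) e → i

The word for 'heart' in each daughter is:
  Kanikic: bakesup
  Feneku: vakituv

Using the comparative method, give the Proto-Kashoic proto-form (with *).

*baketub

Position 5: Kanikic has s, Feneku has t. Feneku preserves t here (none of its changes turn any other segment into t), so the proto-segment is *t.
Position 1: Kanikic has b, Feneku has v. Kanikic preserves b here (none of its changes turn any other segment into b), so the proto-segment is *b.
Position 7: Kanikic has p, Feneku has v. Taking the neighbouring segments as reconstructed: Kanikic p could go back to *p or *b; Feneku v could go back to *b or *v — the one source consistent with every daughter is *b.
Continuing position by position gives *baketub; check it forward:
Kanikic: start from *baketub.
  rule 1 (unconditioned shift): baketub → bakesub
  rule 2 (final devoicing): bakesub → bakesup
  rule 3: no change — bakesup
  ⇒ Kanikic bakesup
Feneku: *baketub > vaketuv > vakituv  (by unconditioned shift, vowel merger)
Only *baketub yields all of Kanikic bakesup, Feneku vakituv.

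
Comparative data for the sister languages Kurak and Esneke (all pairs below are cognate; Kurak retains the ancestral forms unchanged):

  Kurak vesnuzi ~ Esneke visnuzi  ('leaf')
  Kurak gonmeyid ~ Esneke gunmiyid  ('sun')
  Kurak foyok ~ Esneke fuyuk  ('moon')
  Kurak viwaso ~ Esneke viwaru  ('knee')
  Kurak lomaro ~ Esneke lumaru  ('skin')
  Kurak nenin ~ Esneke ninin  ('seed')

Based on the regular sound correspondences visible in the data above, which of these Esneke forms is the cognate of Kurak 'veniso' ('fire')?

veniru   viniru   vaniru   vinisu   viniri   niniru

nenin ~ ninin — Kurak e corresponds to Esneke i after a consonant, before a nasal.
viwaso ~ viwaru — Kurak s corresponds to Esneke r between vowels (before a back vowel).
viwaso ~ viwaru, lomaro ~ lumaru — Kurak o corresponds to Esneke u word-finally.
Applying these to Kurak 'veniso':
  veniso → viniso   (e→i after a consonant, before a nasal)
  viniso → viniro   (s→r between vowels (before a back vowel))
  viniro → viniru   (o→u word-finally)
So the Esneke cognate is 'viniru'.

viniru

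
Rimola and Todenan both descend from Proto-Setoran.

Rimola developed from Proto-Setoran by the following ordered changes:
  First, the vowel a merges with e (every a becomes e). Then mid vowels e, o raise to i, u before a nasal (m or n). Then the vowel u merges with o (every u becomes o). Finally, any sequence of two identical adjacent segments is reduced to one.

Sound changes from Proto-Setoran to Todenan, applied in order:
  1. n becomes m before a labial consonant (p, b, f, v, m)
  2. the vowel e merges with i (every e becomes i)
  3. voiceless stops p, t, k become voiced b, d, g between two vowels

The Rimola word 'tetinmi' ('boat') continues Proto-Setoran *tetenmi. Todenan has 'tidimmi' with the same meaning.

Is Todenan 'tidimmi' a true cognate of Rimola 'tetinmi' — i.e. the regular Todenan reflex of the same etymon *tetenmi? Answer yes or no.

yes

Derive the expected Todenan reflex of *tetenmi:
Todenan: *tetenmi > tetemmi > titimmi > tidimmi  (by nasal place assimilation, vowel merger, intervocalic voicing)
Todenan 'tidimmi' matches the regular reflex exactly, so the pair is cognate.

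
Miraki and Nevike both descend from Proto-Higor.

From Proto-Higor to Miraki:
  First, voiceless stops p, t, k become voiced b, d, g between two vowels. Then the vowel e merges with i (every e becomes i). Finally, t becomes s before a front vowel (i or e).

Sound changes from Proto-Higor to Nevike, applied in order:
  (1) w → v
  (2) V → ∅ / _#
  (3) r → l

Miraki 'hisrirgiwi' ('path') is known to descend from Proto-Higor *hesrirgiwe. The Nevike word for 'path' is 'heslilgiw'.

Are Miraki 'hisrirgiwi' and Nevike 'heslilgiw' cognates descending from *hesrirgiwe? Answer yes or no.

Derive the expected Nevike reflex of *hesrirgiwe:
Nevike: *hesrirgiwe
  hesrirgiwe → hesrirgive   [unconditioned shift]
  hesrirgive → hesrirgiv   [apocope]
  hesrirgiv → heslilgiv   [unconditioned shift]
  giving Nevike heslilgiv.
The regular Nevike reflex would be 'heslilgiv', but the attested form is 'heslilgiw'. The correspondence is irregular, so they are not cognates (the Nevike form has a different source).

no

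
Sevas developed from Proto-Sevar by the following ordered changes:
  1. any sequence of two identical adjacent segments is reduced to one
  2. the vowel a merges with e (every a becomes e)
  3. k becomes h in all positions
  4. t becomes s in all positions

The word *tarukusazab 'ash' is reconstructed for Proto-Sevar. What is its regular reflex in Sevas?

seruhusezeb

Sevas: *tarukusazab > terukusezeb > teruhusezeb > seruhusezeb  (by vowel merger, unconditioned shift, unconditioned shift)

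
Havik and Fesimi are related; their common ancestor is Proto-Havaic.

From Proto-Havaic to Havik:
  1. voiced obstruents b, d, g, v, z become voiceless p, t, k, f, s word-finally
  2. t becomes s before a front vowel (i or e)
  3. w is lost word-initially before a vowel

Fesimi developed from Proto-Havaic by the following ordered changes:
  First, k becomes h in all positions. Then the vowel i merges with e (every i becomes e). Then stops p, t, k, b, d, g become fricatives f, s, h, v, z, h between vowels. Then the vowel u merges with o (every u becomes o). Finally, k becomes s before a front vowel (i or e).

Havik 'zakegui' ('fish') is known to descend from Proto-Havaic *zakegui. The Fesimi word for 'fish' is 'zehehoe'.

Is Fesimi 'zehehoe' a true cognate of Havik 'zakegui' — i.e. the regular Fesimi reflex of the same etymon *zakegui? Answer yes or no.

no

Derive the expected Fesimi reflex of *zakegui:
Fesimi: start from *zakegui.
  rule 1 (unconditioned shift): zakegui → zahegui
  rule 2 (vowel merger): zahegui → zahegue
  rule 3 (intervocalic lenition): zahegue → zahehue
  rule 4 (vowel merger): zahehue → zahehoe
  rule 5: no change — zahehoe
  ⇒ Fesimi zahehoe
The regular Fesimi reflex would be 'zahehoe', but the attested form is 'zehehoe'. The correspondence is irregular, so they are not cognates (the Fesimi form has a different source).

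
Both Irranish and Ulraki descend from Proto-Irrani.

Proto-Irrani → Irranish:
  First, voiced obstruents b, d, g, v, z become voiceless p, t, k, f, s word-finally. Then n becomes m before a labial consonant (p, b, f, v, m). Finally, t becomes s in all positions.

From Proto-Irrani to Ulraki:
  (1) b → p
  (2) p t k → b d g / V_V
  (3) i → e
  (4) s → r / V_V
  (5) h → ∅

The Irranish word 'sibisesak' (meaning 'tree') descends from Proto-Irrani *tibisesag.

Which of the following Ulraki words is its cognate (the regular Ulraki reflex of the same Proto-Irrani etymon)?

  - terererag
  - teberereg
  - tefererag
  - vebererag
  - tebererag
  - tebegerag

tebererag

Ulraki: *tibisesag > tipisesag > tibisesag > tebesesag > tebererag  (by unconditioned shift, intervocalic voicing, vowel merger, rhotacism)
Only 'tebererag' matches the regular Ulraki development of *tibisesag.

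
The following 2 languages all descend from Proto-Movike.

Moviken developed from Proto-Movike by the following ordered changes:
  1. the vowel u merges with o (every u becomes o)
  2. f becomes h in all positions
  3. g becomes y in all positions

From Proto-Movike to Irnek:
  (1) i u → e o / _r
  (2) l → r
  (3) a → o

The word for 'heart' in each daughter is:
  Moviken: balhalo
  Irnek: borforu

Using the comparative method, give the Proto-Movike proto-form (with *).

*balfalu

Position 2: Moviken has a, Irnek has o. Moviken preserves a here (none of its changes turn any other segment into a), so the proto-segment is *a.
Position 3: Moviken has l, Irnek has r. Moviken preserves l here (none of its changes turn any other segment into l), so the proto-segment is *l.
Verify the candidate proto-form against each daughter:
Moviken: start from *balfalu.
  rule 1 (vowel merger): balfalu → balfalo
  rule 2 (unconditioned shift): balfalo → balhalo
  rule 3: no change — balhalo
  ⇒ Moviken balhalo
Irnek: start from *balfalu.
  rule 1: no change — balfalu
  rule 2 (unconditioned shift): balfalu → barfaru
  rule 3 (vowel merger): barfaru → borforu
  ⇒ Irnek borforu
*balfalu is the unique common source.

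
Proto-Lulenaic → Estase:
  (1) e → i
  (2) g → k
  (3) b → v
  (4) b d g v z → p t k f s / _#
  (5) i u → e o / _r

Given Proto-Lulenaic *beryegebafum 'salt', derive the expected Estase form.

Estase: *beryegebafum
  beryegebafum → biryigibafum   [vowel merger]
  biryigibafum → biryikibafum   [unconditioned shift]
  biryikibafum → viryikivafum   [unconditioned shift]
  viryikivafum (rule 4 does not apply)
  viryikivafum → veryikivafum   [pre-rhotic lowering]
  giving Estase veryikivafum.

veryikivafum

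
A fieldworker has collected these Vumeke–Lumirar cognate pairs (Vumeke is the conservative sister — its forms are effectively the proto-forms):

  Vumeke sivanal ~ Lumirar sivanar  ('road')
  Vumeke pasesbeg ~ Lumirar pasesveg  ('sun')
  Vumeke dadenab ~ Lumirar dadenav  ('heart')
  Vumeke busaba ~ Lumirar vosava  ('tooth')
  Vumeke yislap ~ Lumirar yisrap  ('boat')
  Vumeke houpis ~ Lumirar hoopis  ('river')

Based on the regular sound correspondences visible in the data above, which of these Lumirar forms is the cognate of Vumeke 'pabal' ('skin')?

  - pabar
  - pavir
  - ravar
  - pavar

pavar

busaba ~ vosava — Vumeke b corresponds to Lumirar v between vowels (before a back vowel).
sivanal ~ sivanar — Vumeke l corresponds to Lumirar r word-finally.
Applying these to Vumeke 'pabal':
  pabal → paval   (b→v between vowels (before a back vowel))
  paval → pavar   (l→r word-finally)
So the Lumirar cognate is 'pavar'.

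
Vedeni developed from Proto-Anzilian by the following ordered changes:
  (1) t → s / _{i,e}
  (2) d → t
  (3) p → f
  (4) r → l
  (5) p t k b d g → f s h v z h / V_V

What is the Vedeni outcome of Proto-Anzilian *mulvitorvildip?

mulvisolviltif

Vedeni: *mulvitorvildip > mulvitorviltip > mulvitorviltif > mulvitolviltif > mulvisolviltif  (by unconditioned shift, unconditioned shift, unconditioned shift, intervocalic lenition)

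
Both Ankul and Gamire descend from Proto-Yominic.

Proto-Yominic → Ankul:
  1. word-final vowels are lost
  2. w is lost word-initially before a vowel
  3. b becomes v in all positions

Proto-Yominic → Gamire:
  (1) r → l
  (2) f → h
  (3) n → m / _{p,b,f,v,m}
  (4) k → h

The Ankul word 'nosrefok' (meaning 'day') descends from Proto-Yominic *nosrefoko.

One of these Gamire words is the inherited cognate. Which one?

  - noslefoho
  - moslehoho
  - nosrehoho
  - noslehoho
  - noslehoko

Gamire: start from *nosrefoko.
  rule 1 (unconditioned shift): nosrefoko → noslefoko
  rule 2 (unconditioned shift): noslefoko → noslehoko
  rule 3: no change — noslehoko
  rule 4 (unconditioned shift): noslehoko → noslehoho
  ⇒ Gamire noslehoho
Only 'noslehoho' matches the regular Gamire development of *nosrefoko.

noslehoho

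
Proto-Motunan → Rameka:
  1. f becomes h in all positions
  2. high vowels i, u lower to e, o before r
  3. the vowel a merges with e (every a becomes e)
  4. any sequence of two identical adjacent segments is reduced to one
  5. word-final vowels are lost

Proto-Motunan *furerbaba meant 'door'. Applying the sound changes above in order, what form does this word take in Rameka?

horerbeb

Rameka: *furerbaba > hurerbaba > horerbaba > horerbebe > horerbeb  (by unconditioned shift, pre-rhotic lowering, vowel merger, apocope)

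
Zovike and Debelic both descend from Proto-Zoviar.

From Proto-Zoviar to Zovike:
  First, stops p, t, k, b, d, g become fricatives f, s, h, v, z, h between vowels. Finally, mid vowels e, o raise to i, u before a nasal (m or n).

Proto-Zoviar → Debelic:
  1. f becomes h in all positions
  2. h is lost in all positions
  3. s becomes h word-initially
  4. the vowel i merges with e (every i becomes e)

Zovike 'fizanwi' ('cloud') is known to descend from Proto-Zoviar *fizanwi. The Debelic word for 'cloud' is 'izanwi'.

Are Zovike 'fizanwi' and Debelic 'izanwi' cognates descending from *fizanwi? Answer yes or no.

no

Derive the expected Debelic reflex of *fizanwi:
Debelic: start from *fizanwi.
  rule 1 (unconditioned shift): fizanwi → hizanwi
  rule 2 (h-loss): hizanwi → izanwi
  rule 3: no change — izanwi
  rule 4 (vowel merger): izanwi → ezanwe
  ⇒ Debelic ezanwe
The regular Debelic reflex would be 'ezanwe', but the attested form is 'izanwi'. The correspondence is irregular, so they are not cognates (the Debelic form has a different source).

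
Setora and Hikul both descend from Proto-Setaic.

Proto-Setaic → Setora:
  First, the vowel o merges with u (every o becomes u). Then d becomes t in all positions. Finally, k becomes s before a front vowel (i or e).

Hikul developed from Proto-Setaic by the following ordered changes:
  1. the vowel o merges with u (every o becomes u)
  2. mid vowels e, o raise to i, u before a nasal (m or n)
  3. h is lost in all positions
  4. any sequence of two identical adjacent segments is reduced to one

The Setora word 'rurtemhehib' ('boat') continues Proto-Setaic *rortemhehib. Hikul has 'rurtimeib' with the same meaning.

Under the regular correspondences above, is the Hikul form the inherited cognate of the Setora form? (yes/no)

yes

Derive the expected Hikul reflex of *rortemhehib:
Hikul: *rortemhehib > rurtemhehib > rurtimhehib > rurtimeib  (by vowel merger, pre-nasal raising, h-loss)
Hikul 'rurtimeib' matches the regular reflex exactly, so the pair is cognate.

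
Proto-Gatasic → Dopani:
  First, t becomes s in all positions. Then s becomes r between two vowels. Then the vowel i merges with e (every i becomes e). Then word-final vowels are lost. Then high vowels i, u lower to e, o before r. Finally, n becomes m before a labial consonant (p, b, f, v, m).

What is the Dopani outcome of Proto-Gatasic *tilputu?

Dopani: *tilputu > silpusu > silpuru > selpuru > selpur > selpor  (by unconditioned shift, rhotacism, vowel merger, apocope, pre-rhotic lowering)

selpor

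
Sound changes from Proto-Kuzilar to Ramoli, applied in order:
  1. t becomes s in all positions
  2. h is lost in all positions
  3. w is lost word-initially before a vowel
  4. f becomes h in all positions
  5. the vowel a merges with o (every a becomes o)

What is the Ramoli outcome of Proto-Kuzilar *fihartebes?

hiorsebes

Ramoli: *fihartebes
  fihartebes → fiharsebes   [unconditioned shift]
  fiharsebes → fiarsebes   [h-loss]
  fiarsebes (rule 3 does not apply)
  fiarsebes → hiarsebes   [unconditioned shift]
  hiarsebes → hiorsebes   [vowel merger]
  giving Ramoli hiorsebes.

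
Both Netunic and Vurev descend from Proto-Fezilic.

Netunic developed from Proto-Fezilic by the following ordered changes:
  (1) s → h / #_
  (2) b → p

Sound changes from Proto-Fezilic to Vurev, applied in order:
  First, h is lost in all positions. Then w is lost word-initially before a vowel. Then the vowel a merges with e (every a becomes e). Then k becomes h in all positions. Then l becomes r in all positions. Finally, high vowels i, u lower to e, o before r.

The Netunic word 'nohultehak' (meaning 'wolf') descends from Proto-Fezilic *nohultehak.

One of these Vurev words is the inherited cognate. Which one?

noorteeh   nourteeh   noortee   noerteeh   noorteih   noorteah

Vurev: *nohultehak > noulteak > noulteek > noulteeh > nourteeh > noorteeh  (by h-loss, vowel merger, unconditioned shift, unconditioned shift, pre-rhotic lowering)
Among the options, 'noorteeh' alone shows every Vurev change applied in order.

noorteeh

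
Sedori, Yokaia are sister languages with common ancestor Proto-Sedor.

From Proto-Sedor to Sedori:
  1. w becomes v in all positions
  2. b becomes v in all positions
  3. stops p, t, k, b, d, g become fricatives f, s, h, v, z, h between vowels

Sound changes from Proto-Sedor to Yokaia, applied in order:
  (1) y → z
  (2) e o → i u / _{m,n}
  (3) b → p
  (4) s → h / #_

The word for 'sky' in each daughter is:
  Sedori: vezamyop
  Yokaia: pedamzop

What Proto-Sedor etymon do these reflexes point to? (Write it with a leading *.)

Position 6: Sedori has y, Yokaia has z. Sedori preserves y here (none of its changes turn any other segment into y), so the proto-segment is *y.
Position 1: Sedori has v, Yokaia has p. Taking the neighbouring segments as reconstructed: Sedori v could go back to *b or *v or *w; Yokaia p could go back to *p or *b — the one source consistent with every daughter is *b.
Position 3: Sedori has z, Yokaia has d. Yokaia preserves d here (none of its changes turn any other segment into d), so the proto-segment is *d.
The remaining positions agree across the daughters. Check the candidate against every language:
Sedori: start from *bedamyop.
  rule 1: no change — bedamyop
  rule 2 (unconditioned shift): bedamyop → vedamyop
  rule 3 (intervocalic lenition): vedamyop → vezamyop
  ⇒ Sedori vezamyop
Yokaia: *bedamyop > bedamzop > pedamzop  (by unconditioned shift, unconditioned shift)
No other proto-form is consistent with every reflex, so the reconstruction is *bedamyop.

*bedamyop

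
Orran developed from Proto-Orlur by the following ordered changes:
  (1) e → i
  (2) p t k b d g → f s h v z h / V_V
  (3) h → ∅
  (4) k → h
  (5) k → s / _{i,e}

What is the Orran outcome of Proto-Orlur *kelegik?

hiliih

Orran: *kelegik > kiligik > kilihik > kiliik > hiliih  (by vowel merger, intervocalic lenition, h-loss, unconditioned shift)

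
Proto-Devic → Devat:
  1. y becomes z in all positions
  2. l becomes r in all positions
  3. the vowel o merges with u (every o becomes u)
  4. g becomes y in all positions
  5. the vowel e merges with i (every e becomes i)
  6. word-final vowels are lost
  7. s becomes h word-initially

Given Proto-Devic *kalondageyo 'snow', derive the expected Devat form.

Devat: *kalondageyo > kalondagezo > karondagezo > karundagezu > karundayezu > karundayizu > karundayiz  (by unconditioned shift, unconditioned shift, vowel merger, unconditioned shift, vowel merger, apocope)

karundayiz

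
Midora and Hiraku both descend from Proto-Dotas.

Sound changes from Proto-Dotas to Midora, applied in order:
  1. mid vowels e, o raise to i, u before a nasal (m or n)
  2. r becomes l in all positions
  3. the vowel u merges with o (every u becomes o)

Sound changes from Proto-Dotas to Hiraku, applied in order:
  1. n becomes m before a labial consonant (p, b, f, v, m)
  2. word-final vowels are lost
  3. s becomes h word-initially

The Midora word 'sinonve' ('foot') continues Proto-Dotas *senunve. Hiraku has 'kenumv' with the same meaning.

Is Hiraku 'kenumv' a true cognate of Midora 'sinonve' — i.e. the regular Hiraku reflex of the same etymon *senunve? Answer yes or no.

Derive the expected Hiraku reflex of *senunve:
Hiraku: start from *senunve.
  rule 1 (nasal place assimilation): senunve → senumve
  rule 2 (apocope): senumve → senumv
  rule 3 (debuccalisation): senumv → henumv
  ⇒ Hiraku henumv
The regular Hiraku reflex would be 'henumv', but the attested form is 'kenumv'. The correspondence is irregular, so they are not cognates (the Hiraku form has a different source).

no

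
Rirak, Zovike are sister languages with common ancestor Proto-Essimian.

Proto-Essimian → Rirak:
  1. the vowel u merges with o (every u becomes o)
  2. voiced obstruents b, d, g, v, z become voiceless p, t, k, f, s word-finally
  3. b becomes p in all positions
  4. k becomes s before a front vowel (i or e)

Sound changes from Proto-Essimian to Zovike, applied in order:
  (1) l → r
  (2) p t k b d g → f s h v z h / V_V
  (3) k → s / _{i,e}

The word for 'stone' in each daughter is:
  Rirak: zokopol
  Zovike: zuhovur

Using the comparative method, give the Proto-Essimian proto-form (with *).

Position 7: Rirak has l, Zovike has r. Rirak preserves l here (none of its changes turn any other segment into l), so the proto-segment is *l.
Position 3: Rirak has k, Zovike has h. Taking the neighbouring segments as reconstructed: Rirak k can only go back to *k; Zovike h could go back to *k or *g or *h — the one source consistent with every daughter is *k.
This points to *zukobul. Verify forward in each daughter:
Rirak: *zukobul > zokobol > zokopol  (by vowel merger, unconditioned shift)
Zovike: *zukobul > zukobur > zuhovur  (by unconditioned shift, intervocalic lenition)
*zukobul is the unique common source.

*zukobul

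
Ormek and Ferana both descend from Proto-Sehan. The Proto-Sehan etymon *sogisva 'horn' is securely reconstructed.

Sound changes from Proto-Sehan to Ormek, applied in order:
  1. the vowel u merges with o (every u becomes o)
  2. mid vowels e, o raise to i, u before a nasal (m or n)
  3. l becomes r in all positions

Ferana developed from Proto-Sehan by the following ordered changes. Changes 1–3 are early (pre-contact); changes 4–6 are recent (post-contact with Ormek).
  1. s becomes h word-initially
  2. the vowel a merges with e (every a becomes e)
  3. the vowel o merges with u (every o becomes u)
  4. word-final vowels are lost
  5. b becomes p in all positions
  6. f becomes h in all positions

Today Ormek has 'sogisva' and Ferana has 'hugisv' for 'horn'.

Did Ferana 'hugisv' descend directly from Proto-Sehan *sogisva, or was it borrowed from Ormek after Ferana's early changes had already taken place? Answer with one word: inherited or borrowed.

inherited

If inherited, *sogisva would pass through all of Ferana's changes:
Ferana: *sogisva > hogisva > hogisve > hugisve > hugisv  (by debuccalisation, vowel merger, vowel merger, apocope)
If borrowed from Ormek 'sogisva' after the early changes, it would undergo only the recent ones:
  rule 4 (apocope): sogisva → sogisv
  rule 5 (unconditioned shift): no change (sogisv)
  rule 6 (unconditioned shift): no change (sogisv)
  ⇒ as a loan: sogisv
Ferana 'hugisv' matches the inherited outcome exactly, so it is an inherited cognate, not a loan.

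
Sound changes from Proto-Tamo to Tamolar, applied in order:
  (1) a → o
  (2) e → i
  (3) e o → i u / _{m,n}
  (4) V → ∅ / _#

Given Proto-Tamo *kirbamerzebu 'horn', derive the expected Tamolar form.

Tamolar: *kirbamerzebu > kirbomerzebu > kirbomirzibu > kirbumirzibu > kirbumirzib  (by vowel merger, vowel merger, pre-nasal raising, apocope)

kirbumirzib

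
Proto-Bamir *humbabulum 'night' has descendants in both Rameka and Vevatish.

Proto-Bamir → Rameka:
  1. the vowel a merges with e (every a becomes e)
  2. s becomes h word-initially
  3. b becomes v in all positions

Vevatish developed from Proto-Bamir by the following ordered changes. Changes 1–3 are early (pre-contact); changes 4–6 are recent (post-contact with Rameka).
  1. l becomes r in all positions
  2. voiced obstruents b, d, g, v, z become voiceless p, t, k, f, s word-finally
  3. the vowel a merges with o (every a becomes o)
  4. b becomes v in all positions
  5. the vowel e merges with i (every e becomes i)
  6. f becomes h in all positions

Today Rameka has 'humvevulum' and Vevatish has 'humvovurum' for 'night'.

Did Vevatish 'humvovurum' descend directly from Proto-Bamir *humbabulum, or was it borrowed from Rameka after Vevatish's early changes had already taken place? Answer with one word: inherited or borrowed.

inherited

If inherited, *humbabulum would pass through all of Vevatish's changes:
Vevatish: start from *humbabulum.
  rule 1 (unconditioned shift): humbabulum → humbaburum
  rule 2: no change — humbaburum
  rule 3 (vowel merger): humbaburum → humboburum
  rule 4 (unconditioned shift): humboburum → humvovurum
  rule 5: no change — humvovurum
  rule 6: no change — humvovurum
  ⇒ Vevatish humvovurum
If borrowed from Rameka 'humvevulum' after the early changes, it would undergo only the recent ones:
  rule 4 (unconditioned shift): no change (humvevulum)
  rule 5 (vowel merger): humvevulum → humvivulum
  rule 6 (unconditioned shift): no change (humvivulum)
  ⇒ as a loan: humvivulum
Vevatish 'humvovurum' matches the inherited outcome exactly, so it is an inherited cognate, not a loan.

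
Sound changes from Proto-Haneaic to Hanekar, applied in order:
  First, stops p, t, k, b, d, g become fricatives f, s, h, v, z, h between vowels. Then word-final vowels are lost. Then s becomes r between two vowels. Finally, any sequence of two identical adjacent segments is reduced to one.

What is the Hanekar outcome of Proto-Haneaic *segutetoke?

Hanekar: *segutetoke
  segutetoke → sehusesohe   [intervocalic lenition]
  sehusesohe → sehusesoh   [apocope]
  sehusesoh → sehureroh   [rhotacism]
  sehureroh (rule 4 does not apply)
  giving Hanekar sehureroh.

sehureroh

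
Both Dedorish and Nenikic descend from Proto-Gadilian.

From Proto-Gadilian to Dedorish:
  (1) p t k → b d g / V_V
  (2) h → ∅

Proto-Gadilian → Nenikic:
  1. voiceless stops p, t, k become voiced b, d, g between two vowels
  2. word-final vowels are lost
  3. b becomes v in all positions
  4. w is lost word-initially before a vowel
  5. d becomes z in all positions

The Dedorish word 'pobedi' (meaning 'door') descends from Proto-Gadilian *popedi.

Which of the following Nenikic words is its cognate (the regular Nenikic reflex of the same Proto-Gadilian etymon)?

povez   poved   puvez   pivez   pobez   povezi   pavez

Nenikic: *popedi
  popedi → pobedi   [intervocalic voicing]
  pobedi → pobed   [apocope]
  pobed → poved   [unconditioned shift]
  poved (rule 4 does not apply)
  poved → povez   [unconditioned shift]
  giving Nenikic povez.

povez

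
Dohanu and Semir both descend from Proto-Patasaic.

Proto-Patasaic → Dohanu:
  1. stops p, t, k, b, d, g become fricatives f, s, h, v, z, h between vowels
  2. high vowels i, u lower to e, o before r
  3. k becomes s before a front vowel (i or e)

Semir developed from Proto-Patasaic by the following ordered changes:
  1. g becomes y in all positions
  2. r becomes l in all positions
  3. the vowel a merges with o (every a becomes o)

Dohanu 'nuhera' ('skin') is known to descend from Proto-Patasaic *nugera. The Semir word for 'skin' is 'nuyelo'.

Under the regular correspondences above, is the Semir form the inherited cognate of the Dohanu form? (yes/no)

Derive the expected Semir reflex of *nugera:
Semir: *nugera > nuyera > nuyela > nuyelo  (by unconditioned shift, unconditioned shift, vowel merger)
Semir 'nuyelo' matches the regular reflex exactly, so the pair is cognate.

yes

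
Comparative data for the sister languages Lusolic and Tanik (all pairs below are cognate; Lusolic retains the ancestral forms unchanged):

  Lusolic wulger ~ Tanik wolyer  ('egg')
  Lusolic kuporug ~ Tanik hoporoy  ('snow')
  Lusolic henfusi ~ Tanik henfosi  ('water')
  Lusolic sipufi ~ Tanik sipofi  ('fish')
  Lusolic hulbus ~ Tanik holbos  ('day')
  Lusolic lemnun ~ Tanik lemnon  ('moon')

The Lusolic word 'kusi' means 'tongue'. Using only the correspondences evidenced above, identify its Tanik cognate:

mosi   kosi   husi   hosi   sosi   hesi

hosi

kuporug ~ hoporoy — Lusolic k corresponds to Tanik h word-initially before a back vowel.
wulger ~ wolyer, kuporug ~ hoporoy — Lusolic u corresponds to Tanik o after a consonant, before a consonant other than r, m, n, p, b, f, v.
Applying these to Lusolic 'kusi':
  kusi → husi   (k→h word-initially before a back vowel)
  husi → hosi   (u→o after a consonant, before a consonant other than r, m, n, p, b, f, v)
So the Tanik cognate is 'hosi'.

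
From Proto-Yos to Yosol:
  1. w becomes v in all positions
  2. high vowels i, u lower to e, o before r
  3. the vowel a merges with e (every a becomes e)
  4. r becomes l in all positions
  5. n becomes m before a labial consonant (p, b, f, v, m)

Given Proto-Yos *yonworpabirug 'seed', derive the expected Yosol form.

yomvolpebelug

Yosol: *yonworpabirug
  yonworpabirug → yonvorpabirug   [unconditioned shift]
  yonvorpabirug → yonvorpaberug   [pre-rhotic lowering]
  yonvorpaberug → yonvorpeberug   [vowel merger]
  yonvorpeberug → yonvolpebelug   [unconditioned shift]
  yonvolpebelug → yomvolpebelug   [nasal place assimilation]
  giving Yosol yomvolpebelug.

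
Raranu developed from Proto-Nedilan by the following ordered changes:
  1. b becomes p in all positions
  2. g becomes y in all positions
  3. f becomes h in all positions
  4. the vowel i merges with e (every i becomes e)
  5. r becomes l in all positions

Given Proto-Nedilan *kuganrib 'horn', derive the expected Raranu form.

kuyanlep

Raranu: *kuganrib
  kuganrib → kuganrip   [unconditioned shift]
  kuganrip → kuyanrip   [unconditioned shift]
  kuyanrip (rule 3 does not apply)
  kuyanrip → kuyanrep   [vowel merger]
  kuyanrep → kuyanlep   [unconditioned shift]
  giving Raranu kuyanlep.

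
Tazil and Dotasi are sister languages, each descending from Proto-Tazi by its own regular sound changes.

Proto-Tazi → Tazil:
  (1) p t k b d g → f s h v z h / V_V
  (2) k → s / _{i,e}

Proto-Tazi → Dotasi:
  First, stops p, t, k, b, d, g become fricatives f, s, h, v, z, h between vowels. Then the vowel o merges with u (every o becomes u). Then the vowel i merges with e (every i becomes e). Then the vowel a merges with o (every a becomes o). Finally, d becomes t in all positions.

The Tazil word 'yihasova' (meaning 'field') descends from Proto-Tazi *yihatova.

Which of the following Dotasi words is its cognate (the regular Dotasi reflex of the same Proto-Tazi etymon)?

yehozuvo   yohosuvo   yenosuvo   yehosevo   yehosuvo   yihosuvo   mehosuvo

yehosuvo

Dotasi: *yihatova > yihasova > yihasuva > yehasuva > yehosuvo  (by intervocalic lenition, vowel merger, vowel merger, vowel merger)
Only 'yehosuvo' matches the regular Dotasi development of *yihatova.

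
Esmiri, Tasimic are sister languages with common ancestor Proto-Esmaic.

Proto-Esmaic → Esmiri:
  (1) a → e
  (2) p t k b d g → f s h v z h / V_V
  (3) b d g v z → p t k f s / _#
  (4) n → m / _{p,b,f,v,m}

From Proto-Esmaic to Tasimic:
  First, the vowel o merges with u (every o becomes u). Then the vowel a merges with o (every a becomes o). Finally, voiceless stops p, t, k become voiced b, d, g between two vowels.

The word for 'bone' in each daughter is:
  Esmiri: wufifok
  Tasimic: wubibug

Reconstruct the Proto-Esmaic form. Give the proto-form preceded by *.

*wupipog

Position 6: Esmiri has o, Tasimic has u. Esmiri preserves o here (none of its changes turn any other segment into o), so the proto-segment is *o.
Position 7: Esmiri has k, Tasimic has g. Taking the neighbouring segments as reconstructed: Esmiri k could go back to *k or *g; Tasimic g can only go back to *g — the one source consistent with every daughter is *g.
Verify the candidate proto-form against each daughter:
Esmiri: start from *wupipog.
  rule 1: no change — wupipog
  rule 2 (intervocalic lenition): wupipog → wufifog
  rule 3 (final devoicing): wufifog → wufifok
  rule 4: no change — wufifok
  ⇒ Esmiri wufifok
Tasimic: *wupipog
  wupipog → wupipug   [vowel merger]
  wupipug (rule 2 does not apply)
  wupipug → wubibug   [intervocalic voicing]
  giving Tasimic wubibug.
Only *wupipog yields all of Esmiri wufifok, Tasimic wubibug.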